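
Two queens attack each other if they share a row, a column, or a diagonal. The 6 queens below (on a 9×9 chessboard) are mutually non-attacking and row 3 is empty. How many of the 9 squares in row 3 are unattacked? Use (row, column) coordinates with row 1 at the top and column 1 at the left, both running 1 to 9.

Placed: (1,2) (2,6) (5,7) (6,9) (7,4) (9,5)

2

(1,2) attacks row 3 at column 2 and diagonals 4.
(2,6) attacks row 3 at column 6 and diagonals 5, 7.
(5,7) attacks row 3 at column 7 and diagonals 5, 9.
(6,9) attacks row 3 at column 9 and diagonals 6.
(7,4) attacks row 3 at column 4 and diagonals 8.
(9,5) attacks row 3 at column 5.
Attacked columns: {2, 4, 5, 6, 7, 8, 9}. Safe: {1, 3}.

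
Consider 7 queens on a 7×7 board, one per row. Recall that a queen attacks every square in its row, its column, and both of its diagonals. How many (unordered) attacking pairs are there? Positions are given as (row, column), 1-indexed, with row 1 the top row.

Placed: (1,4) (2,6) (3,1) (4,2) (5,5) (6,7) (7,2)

2

Same column: (4,2)–(7,2) (column 2).
Same diagonal: (3,1)–(4,2) (|3−4| = |1−2| = 1).
Total attacking pairs: 2.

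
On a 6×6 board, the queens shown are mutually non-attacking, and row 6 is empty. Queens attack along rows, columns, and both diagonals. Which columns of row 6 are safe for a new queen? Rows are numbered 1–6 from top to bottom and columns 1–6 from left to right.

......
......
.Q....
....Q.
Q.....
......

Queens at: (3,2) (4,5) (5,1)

(3,2) attacks row 6 at column 2 and diagonals 5.
(4,5) attacks row 6 at column 5 and diagonals 3.
(5,1) attacks row 6 at column 1 and diagonals 2.
Attacked columns: {1, 2, 3, 5}. Safe: {4, 6}.

columns 4, 6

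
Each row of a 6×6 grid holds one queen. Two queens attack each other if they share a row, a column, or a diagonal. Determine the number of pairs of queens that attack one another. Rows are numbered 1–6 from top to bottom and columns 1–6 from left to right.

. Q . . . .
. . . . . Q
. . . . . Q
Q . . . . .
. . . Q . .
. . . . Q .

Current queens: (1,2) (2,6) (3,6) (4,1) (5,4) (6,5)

Same column: (2,6)–(3,6) (column 6).
Same diagonal: (3,6)–(5,4) (|3−5| = |6−4| = 2); (5,4)–(6,5) (|5−6| = |4−5| = 1).
Total attacking pairs: 3.

3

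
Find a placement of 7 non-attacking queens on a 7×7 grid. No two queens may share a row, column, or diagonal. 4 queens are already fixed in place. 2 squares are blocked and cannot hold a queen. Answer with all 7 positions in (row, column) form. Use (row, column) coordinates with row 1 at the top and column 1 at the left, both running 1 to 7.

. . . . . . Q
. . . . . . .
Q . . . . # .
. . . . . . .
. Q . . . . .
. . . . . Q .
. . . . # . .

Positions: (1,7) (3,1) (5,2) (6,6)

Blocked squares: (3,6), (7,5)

(1,7) (2,4) (3,1) (4,5) (5,2) (6,6) (7,3)

Row 2: attacked by (1,7)→{6,7}; (3,1)→{1,2}; (5,2)→{2,5}; (6,6)→{2,6}. Safe: 3, 4. Place at column 4.
Row 4: attacked by (1,7)→{4,7}; (2,4)→{2,4,6}; (3,1)→{1,2}; (5,2)→{1,2,3}; (6,6)→{4,6}. Safe: 5. Place at column 5.
Row 7: attacked by (1,7)→{1,7}; (2,4)→{4}; (3,1)→{1,5}; (4,5)→{2,5}; (5,2)→{2,4}; (6,6)→{5,6,7}. Blocked: 5. Safe: 3. Place at column 3.
Columns [7, 4, 1, 5, 2, 6, 3], r−c [-6, -2, 2, -1, 3, 0, 4], r+c [8, 6, 4, 9, 7, 12, 10] are all distinct, so no two queens attack.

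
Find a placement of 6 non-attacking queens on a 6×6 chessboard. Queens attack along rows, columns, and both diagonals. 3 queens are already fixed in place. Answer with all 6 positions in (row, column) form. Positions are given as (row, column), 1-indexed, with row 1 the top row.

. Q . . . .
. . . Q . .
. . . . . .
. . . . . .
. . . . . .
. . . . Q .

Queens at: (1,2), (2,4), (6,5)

Row 3: attacked by (1,2)→{2,4}; (2,4)→{3,4,5}; (6,5)→{2,5}. Safe: 1, 6. Place at column 6.
Row 4: attacked by (1,2)→{2,5}; (2,4)→{2,4,6}; (3,6)→{5,6}; (6,5)→{3,5}. Safe: 1. Place at column 1.
Row 5: attacked by (1,2)→{2,6}; (2,4)→{1,4}; (3,6)→{4,6}; (4,1)→{1,2}; (6,5)→{4,5,6}. Safe: 3. Place at column 3.
Columns [2, 4, 6, 1, 3, 5], r−c [-1, -2, -3, 3, 2, 1], r+c [3, 6, 9, 5, 8, 11] are all distinct, so no two queens attack.

(1,2) (2,4) (3,6) (4,1) (5,3) (6,5)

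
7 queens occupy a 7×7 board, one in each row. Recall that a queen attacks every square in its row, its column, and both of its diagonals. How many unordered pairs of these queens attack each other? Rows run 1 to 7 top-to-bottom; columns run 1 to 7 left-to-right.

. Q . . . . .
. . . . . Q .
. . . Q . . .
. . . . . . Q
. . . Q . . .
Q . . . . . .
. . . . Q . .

Same column: (3,4)–(5,4) (column 4).
Same diagonal: (1,2)–(3,4) (|1−3| = |2−4| = 2); (3,4)–(6,1) (|3−6| = |4−1| = 3).
Total attacking pairs: 3.

3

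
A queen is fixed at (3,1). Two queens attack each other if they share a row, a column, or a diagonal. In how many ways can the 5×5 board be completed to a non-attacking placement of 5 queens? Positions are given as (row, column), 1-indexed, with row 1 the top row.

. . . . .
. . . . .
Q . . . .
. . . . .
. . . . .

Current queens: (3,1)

Branch on row 1: col 2 → 1; col 4 → 0; col 5 → 1.
Sum: 1 + 0 + 1 = 2.

2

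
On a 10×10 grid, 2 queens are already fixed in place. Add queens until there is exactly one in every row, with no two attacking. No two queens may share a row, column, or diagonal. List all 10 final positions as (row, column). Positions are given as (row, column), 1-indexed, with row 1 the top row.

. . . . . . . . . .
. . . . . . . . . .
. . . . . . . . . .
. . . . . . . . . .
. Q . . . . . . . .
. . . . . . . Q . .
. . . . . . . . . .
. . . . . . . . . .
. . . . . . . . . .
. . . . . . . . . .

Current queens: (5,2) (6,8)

(1,10) (2,7) (3,1) (4,4) (5,2) (6,8) (7,6) (8,9) (9,3) (10,5)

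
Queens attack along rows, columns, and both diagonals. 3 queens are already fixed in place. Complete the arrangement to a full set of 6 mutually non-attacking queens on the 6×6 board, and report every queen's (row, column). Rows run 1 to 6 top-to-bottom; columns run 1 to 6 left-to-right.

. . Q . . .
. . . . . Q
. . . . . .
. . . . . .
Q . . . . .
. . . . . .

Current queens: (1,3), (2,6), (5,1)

Row 3: attacked by (1,3)→{1,3,5}; (2,6)→{5,6}; (5,1)→{1,3}. Safe: 2, 4. Place at column 2.
Row 4: attacked by (1,3)→{3,6}; (2,6)→{4,6}; (3,2)→{1,2,3}; (5,1)→{1,2}. Safe: 5. Place at column 5.
Row 6: attacked by (1,3)→{3}; (2,6)→{2,6}; (3,2)→{2,5}; (4,5)→{3,5}; (5,1)→{1,2}. Safe: 4. Place at column 4.
Columns [3, 6, 2, 5, 1, 4], r−c [-2, -4, 1, -1, 4, 2], r+c [4, 8, 5, 9, 6, 10] are all distinct, so no two queens attack.

(1,3) (2,6) (3,2) (4,5) (5,1) (6,4)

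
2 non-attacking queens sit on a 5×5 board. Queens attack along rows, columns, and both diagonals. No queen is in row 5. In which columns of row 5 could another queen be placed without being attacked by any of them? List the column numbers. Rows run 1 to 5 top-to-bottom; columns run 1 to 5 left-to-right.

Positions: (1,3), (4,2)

(1,3) attacks row 5 at column 3.
(4,2) attacks row 5 at column 2 and diagonals 1, 3.
Attacked columns: {1, 2, 3}. Safe: {4, 5}.

columns 4, 5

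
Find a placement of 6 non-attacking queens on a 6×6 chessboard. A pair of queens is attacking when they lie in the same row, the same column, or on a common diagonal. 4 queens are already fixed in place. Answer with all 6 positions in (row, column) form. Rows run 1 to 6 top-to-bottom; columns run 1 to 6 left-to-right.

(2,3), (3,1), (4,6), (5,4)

(1,5) (2,3) (3,1) (4,6) (5,4) (6,2)

Row 1: attacked by (2,3)→{2,3,4}; (3,1)→{1,3}; (4,6)→{3,6}; (5,4)→{4}. Safe: 5. Place at column 5.
Row 6: attacked by (1,5)→{5}; (2,3)→{3}; (3,1)→{1,4}; (4,6)→{4,6}; (5,4)→{3,4,5}. Safe: 2. Place at column 2.
Columns [5, 3, 1, 6, 4, 2], r−c [-4, -1, 2, -2, 1, 4], r+c [6, 5, 4, 10, 9, 8] are all distinct, so no two queens attack.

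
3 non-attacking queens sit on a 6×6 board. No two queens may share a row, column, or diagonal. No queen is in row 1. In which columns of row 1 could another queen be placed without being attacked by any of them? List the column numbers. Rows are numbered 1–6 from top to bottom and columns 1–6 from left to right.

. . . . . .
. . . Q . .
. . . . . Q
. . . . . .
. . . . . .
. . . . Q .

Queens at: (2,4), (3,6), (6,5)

columns 1, 2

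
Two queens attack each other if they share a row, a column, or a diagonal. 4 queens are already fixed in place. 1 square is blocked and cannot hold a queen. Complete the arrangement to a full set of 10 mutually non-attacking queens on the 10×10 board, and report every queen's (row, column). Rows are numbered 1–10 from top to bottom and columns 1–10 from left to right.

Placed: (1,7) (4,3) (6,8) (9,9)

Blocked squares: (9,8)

Row 2: attacked by (1,7)→{6,7,8}; (4,3)→{1,3,5}; (6,8)→{4,8}; (9,9)→{2,9}. Safe: 10. Place at column 10.
Row 3: attacked by (1,7)→{5,7,9}; (2,10)→{9,10}; (4,3)→{2,3,4}; (6,8)→{5,8}; (9,9)→{3,9}. Safe: 1, 6. Place at column 6.
Row 5: attacked by (1,7)→{3,7}; (2,10)→{7,10}; (3,6)→{4,6,8}; (4,3)→{2,3,4}; (6,8)→{7,8,9}; (9,9)→{5,9}. Safe: 1. Place at column 1.
Row 7: attacked by (1,7)→{1,7}; (2,10)→{5,10}; (3,6)→{2,6,10}; (4,3)→{3,6}; (5,1)→{1,3}; (6,8)→{7,8,9}; (9,9)→{7,9}. Safe: 4. Place at column 4.
Row 8: attacked by (1,7)→{7}; (2,10)→{4,10}; (3,6)→{1,6}; (4,3)→{3,7}; (5,1)→{1,4}; (6,8)→{6,8,10}; (7,4)→{3,4,5}; (9,9)→{8,9,10}. Safe: 2. Place at column 2.
Row 10: attacked by (1,7)→{7}; (2,10)→{2,10}; (3,6)→{6}; (4,3)→{3,9}; (5,1)→{1,6}; (6,8)→{4,8}; (7,4)→{1,4,7}; (8,2)→{2,4}; (9,9)→{8,9,10}. Safe: 5. Place at column 5.
Columns [7, 10, 6, 3, 1, 8, 4, 2, 9, 5], r−c [-6, -8, -3, 1, 4, -2, 3, 6, 0, 5], r+c [8, 12, 9, 7, 6, 14, 11, 10, 18, 15] are all distinct, so no two queens attack.

(1,7) (2,10) (3,6) (4,3) (5,1) (6,8) (7,4) (8,2) (9,9) (10,5)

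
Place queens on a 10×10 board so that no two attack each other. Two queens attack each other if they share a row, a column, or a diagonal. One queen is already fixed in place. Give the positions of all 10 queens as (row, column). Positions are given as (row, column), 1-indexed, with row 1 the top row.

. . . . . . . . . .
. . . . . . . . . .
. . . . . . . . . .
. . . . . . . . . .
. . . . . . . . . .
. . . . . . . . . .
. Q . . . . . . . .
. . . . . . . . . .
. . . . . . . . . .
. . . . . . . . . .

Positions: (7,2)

Row 1: attacked by (7,2)→{2,8}. Safe: 1, 3, 4, 5, 6, 7, 9, 10. Place at column 6.
Row 2: attacked by (1,6)→{5,6,7}; (7,2)→{2,7}. Safe: 1, 3, 4, 8, 9, 10. Place at column 1.
Row 3: attacked by (1,6)→{4,6,8}; (2,1)→{1,2}; (7,2)→{2,6}. Safe: 3, 5, 7, 9, 10. Place at column 5.
Row 4: attacked by (1,6)→{3,6,9}; (2,1)→{1,3}; (3,5)→{4,5,6}; (7,2)→{2,5}. Safe: 7, 8, 10. Place at column 7.
Row 5: attacked by (1,6)→{2,6,10}; (2,1)→{1,4}; (3,5)→{3,5,7}; (4,7)→{6,7,8}; (7,2)→{2,4}. Safe: 9. Place at column 9.
Row 6: attacked by (1,6)→{1,6}; (2,1)→{1,5}; (3,5)→{2,5,8}; (4,7)→{5,7,9}; (5,9)→{8,9,10}; (7,2)→{1,2,3}. Safe: 4. Place at column 4.
Row 8: attacked by (1,6)→{6}; (2,1)→{1,7}; (3,5)→{5,10}; (4,7)→{3,7}; (5,9)→{6,9}; (6,4)→{2,4,6}; (7,2)→{1,2,3}. Safe: 8. Place at column 8.
Row 9: attacked by (1,6)→{6}; (2,1)→{1,8}; (3,5)→{5}; (4,7)→{2,7}; (5,9)→{5,9}; (6,4)→{1,4,7}; (7,2)→{2,4}; (8,8)→{7,8,9}. Safe: 3, 10. Place at column 10.
Row 10: attacked by (1,6)→{6}; (2,1)→{1,9}; (3,5)→{5}; (4,7)→{1,7}; (5,9)→{4,9}; (6,4)→{4,8}; (7,2)→{2,5}; (8,8)→{6,8,10}; (9,10)→{9,10}. Safe: 3. Place at column 3.
Columns [6, 1, 5, 7, 9, 4, 2, 8, 10, 3], r−c [-5, 1, -2, -3, -4, 2, 5, 0, -1, 7], r+c [7, 3, 8, 11, 14, 10, 9, 16, 19, 13] are all distinct, so no two queens attack.

(1,6) (2,1) (3,5) (4,7) (5,9) (6,4) (7,2) (8,8) (9,10) (10,3)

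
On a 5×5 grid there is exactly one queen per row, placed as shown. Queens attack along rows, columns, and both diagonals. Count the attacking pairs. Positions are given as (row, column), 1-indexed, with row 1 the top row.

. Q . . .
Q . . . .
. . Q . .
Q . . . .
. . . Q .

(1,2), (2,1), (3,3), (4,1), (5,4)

3

Same column: (2,1)–(4,1) (column 1).
Same diagonal: (1,2)–(2,1) (|1−2| = |2−1| = 1); (2,1)–(5,4) (|2−5| = |1−4| = 3).
Total attacking pairs: 3.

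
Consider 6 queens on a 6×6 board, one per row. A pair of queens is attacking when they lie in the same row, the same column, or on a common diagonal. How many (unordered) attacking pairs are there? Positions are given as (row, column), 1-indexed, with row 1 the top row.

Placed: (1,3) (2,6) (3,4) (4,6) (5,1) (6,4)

4

Same column: (2,6)–(4,6) (column 6); (3,4)–(6,4) (column 4).
Same diagonal: (1,3)–(4,6) (|1−4| = |3−6| = 3); (4,6)–(6,4) (|4−6| = |6−4| = 2).
Total attacking pairs: 4.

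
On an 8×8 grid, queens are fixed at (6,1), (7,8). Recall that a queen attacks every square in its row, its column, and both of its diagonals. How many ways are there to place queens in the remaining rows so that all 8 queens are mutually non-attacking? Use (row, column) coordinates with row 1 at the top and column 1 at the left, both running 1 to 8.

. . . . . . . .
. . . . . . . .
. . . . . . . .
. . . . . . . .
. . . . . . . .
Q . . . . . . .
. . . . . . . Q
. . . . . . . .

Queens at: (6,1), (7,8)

Branch on row 1: col 3 → 1; col 4 → 0; col 5 → 1; col 7 → 0.
Sum: 1 + 0 + 1 + 0 = 2.

2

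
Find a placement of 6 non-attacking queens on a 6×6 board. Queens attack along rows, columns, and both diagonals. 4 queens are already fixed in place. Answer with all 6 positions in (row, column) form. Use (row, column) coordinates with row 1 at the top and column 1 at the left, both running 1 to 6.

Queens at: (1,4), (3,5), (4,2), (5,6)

Row 2: attacked by (1,4)→{3,4,5}; (3,5)→{4,5,6}; (4,2)→{2,4}; (5,6)→{3,6}. Safe: 1. Place at column 1.
Row 6: attacked by (1,4)→{4}; (2,1)→{1,5}; (3,5)→{2,5}; (4,2)→{2,4}; (5,6)→{5,6}. Safe: 3. Place at column 3.
Columns [4, 1, 5, 2, 6, 3], r−c [-3, 1, -2, 2, -1, 3], r+c [5, 3, 8, 6, 11, 9] are all distinct, so no two queens attack.

(1,4) (2,1) (3,5) (4,2) (5,6) (6,3)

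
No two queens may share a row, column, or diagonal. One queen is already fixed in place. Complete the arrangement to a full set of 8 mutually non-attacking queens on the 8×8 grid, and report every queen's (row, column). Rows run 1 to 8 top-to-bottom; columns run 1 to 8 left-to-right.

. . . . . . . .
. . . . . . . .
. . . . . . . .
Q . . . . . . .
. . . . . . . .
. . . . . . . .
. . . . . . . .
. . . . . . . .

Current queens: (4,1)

Row 1: attacked by (4,1)→{1,4}. Safe: 2, 3, 5, 6, 7, 8. Place at column 5.
Row 2: attacked by (1,5)→{4,5,6}; (4,1)→{1,3}. Safe: 2, 7, 8. Place at column 2.
Row 3: attacked by (1,5)→{3,5,7}; (2,2)→{1,2,3}; (4,1)→{1,2}. Safe: 4, 6, 8. Place at column 6.
Row 5: attacked by (1,5)→{1,5}; (2,2)→{2,5}; (3,6)→{4,6,8}; (4,1)→{1,2}. Safe: 3, 7. Place at column 7.
Row 6: attacked by (1,5)→{5}; (2,2)→{2,6}; (3,6)→{3,6}; (4,1)→{1,3}; (5,7)→{6,7,8}. Safe: 4. Place at column 4.
Row 7: attacked by (1,5)→{5}; (2,2)→{2,7}; (3,6)→{2,6}; (4,1)→{1,4}; (5,7)→{5,7}; (6,4)→{3,4,5}. Safe: 8. Place at column 8.
Row 8: attacked by (1,5)→{5}; (2,2)→{2,8}; (3,6)→{1,6}; (4,1)→{1,5}; (5,7)→{4,7}; (6,4)→{2,4,6}; (7,8)→{7,8}. Safe: 3. Place at column 3.
Columns [5, 2, 6, 1, 7, 4, 8, 3], r−c [-4, 0, -3, 3, -2, 2, -1, 5], r+c [6, 4, 9, 5, 12, 10, 15, 11] are all distinct, so no two queens attack.

(1,5) (2,2) (3,6) (4,1) (5,7) (6,4) (7,8) (8,3)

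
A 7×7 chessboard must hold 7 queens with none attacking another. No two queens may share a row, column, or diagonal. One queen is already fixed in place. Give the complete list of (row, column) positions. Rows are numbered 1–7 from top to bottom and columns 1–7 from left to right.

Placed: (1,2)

(1,2) (2,5) (3,1) (4,4) (5,7) (6,3) (7,6)

Row 2: attacked by (1,2)→{1,2,3}. Safe: 4, 5, 6, 7. Place at column 5.
Row 3: attacked by (1,2)→{2,4}; (2,5)→{4,5,6}. Safe: 1, 3, 7. Place at column 1.
Row 4: attacked by (1,2)→{2,5}; (2,5)→{3,5,7}; (3,1)→{1,2}. Safe: 4, 6. Place at column 4.
Row 5: attacked by (1,2)→{2,6}; (2,5)→{2,5}; (3,1)→{1,3}; (4,4)→{3,4,5}. Safe: 7. Place at column 7.
Row 6: attacked by (1,2)→{2,7}; (2,5)→{1,5}; (3,1)→{1,4}; (4,4)→{2,4,6}; (5,7)→{6,7}. Safe: 3. Place at column 3.
Row 7: attacked by (1,2)→{2}; (2,5)→{5}; (3,1)→{1,5}; (4,4)→{1,4,7}; (5,7)→{5,7}; (6,3)→{2,3,4}. Safe: 6. Place at column 6.
Columns [2, 5, 1, 4, 7, 3, 6], r−c [-1, -3, 2, 0, -2, 3, 1], r+c [3, 7, 4, 8, 12, 9, 13] are all distinct, so no two queens attack.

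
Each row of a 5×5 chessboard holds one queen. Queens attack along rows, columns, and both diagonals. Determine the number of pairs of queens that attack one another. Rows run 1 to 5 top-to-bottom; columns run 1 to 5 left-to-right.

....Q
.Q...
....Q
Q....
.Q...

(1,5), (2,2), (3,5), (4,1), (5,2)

3

Same column: (1,5)–(3,5) (column 5); (2,2)–(5,2) (column 2).
Same diagonal: (4,1)–(5,2) (|4−5| = |1−2| = 1).
Total attacking pairs: 3.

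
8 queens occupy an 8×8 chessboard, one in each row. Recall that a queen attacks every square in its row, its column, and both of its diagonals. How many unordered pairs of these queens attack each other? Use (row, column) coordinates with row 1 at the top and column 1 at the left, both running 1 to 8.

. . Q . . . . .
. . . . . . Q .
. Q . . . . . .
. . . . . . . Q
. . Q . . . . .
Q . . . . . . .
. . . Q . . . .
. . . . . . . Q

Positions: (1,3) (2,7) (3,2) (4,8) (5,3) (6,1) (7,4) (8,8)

2

Same column: (1,3)–(5,3) (column 3); (4,8)–(8,8) (column 8).
Total attacking pairs: 2.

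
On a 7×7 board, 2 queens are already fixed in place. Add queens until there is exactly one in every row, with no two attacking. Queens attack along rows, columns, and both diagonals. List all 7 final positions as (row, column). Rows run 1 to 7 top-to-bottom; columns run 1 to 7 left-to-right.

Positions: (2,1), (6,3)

(1,4) (2,1) (3,5) (4,2) (5,6) (6,3) (7,7)

Row 1: attacked by (2,1)→{1,2}; (6,3)→{3}. Safe: 4, 5, 6, 7. Place at column 4.
Row 3: attacked by (1,4)→{2,4,6}; (2,1)→{1,2}; (6,3)→{3,6}. Safe: 5, 7. Place at column 5.
Row 4: attacked by (1,4)→{1,4,7}; (2,1)→{1,3}; (3,5)→{4,5,6}; (6,3)→{1,3,5}. Safe: 2. Place at column 2.
Row 5: attacked by (1,4)→{4}; (2,1)→{1,4}; (3,5)→{3,5,7}; (4,2)→{1,2,3}; (6,3)→{2,3,4}. Safe: 6. Place at column 6.
Row 7: attacked by (1,4)→{4}; (2,1)→{1,6}; (3,5)→{1,5}; (4,2)→{2,5}; (5,6)→{4,6}; (6,3)→{2,3,4}. Safe: 7. Place at column 7.
Columns [4, 1, 5, 2, 6, 3, 7], r−c [-3, 1, -2, 2, -1, 3, 0], r+c [5, 3, 8, 6, 11, 9, 14] are all distinct, so no two queens attack.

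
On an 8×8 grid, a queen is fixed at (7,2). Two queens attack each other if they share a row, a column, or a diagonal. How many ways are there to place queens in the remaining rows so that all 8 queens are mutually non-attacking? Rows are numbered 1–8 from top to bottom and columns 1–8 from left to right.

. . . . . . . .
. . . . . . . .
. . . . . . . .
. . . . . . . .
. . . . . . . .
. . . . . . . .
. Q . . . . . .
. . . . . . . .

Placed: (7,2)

Branch on row 1: col 1 → 2; col 3 → 3; col 4 → 1; col 5 → 2; col 6 → 5; col 7 → 3.
Sum: 2 + 3 + 1 + 2 + 5 + 3 = 16.

16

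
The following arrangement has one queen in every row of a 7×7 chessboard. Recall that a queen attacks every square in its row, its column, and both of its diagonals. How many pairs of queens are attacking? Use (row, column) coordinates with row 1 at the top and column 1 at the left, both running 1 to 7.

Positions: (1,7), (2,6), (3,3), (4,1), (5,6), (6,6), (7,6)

Same column: (2,6)–(5,6) (column 6); (2,6)–(6,6) (column 6); (2,6)–(7,6) (column 6); (5,6)–(6,6) (column 6); (5,6)–(7,6) (column 6); (6,6)–(7,6) (column 6).
Same diagonal: (1,7)–(2,6) (|1−2| = |7−6| = 1); (3,3)–(6,6) (|3−6| = |3−6| = 3).
Total attacking pairs: 8.

8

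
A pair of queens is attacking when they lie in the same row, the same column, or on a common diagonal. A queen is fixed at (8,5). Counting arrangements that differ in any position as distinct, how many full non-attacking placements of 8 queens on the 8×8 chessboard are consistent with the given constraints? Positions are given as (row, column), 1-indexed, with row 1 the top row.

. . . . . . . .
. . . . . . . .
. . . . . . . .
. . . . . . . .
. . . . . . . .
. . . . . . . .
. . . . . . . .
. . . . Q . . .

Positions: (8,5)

Branch on row 1: col 1 → 1; col 2 → 3; col 3 → 4; col 4 → 3; col 6 → 3; col 7 → 3; col 8 → 1.
Sum: 1 + 3 + 4 + 3 + 3 + 3 + 1 = 18.

18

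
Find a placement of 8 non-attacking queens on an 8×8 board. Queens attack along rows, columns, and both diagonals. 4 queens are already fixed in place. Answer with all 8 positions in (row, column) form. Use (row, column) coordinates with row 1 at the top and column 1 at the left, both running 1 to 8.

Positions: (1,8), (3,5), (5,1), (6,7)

(1,8) (2,2) (3,5) (4,3) (5,1) (6,7) (7,4) (8,6)

Row 2: attacked by (1,8)→{7,8}; (3,5)→{4,5,6}; (5,1)→{1,4}; (6,7)→{3,7}. Safe: 2. Place at column 2.
Row 4: attacked by (1,8)→{5,8}; (2,2)→{2,4}; (3,5)→{4,5,6}; (5,1)→{1,2}; (6,7)→{5,7}. Safe: 3. Place at column 3.
Row 7: attacked by (1,8)→{2,8}; (2,2)→{2,7}; (3,5)→{1,5}; (4,3)→{3,6}; (5,1)→{1,3}; (6,7)→{6,7,8}. Safe: 4. Place at column 4.
Row 8: attacked by (1,8)→{1,8}; (2,2)→{2,8}; (3,5)→{5}; (4,3)→{3,7}; (5,1)→{1,4}; (6,7)→{5,7}; (7,4)→{3,4,5}. Safe: 6. Place at column 6.
Columns [8, 2, 5, 3, 1, 7, 4, 6], r−c [-7, 0, -2, 1, 4, -1, 3, 2], r+c [9, 4, 8, 7, 6, 13, 11, 14] are all distinct, so no two queens attack.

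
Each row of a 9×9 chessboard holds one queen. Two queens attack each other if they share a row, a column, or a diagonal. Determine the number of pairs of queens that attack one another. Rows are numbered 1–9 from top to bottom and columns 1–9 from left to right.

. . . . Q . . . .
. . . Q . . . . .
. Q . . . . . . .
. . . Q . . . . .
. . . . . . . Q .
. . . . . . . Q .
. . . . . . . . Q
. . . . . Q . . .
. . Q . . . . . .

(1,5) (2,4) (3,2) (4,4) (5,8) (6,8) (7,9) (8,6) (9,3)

Same column: (2,4)–(4,4) (column 4); (5,8)–(6,8) (column 8).
Same diagonal: (1,5)–(2,4) (|1−2| = |5−4| = 1); (2,4)–(6,8) (|2−6| = |4−8| = 4); (2,4)–(7,9) (|2−7| = |4−9| = 5); (6,8)–(7,9) (|6−7| = |8−9| = 1); (6,8)–(8,6) (|6−8| = |8−6| = 2).
Total attacking pairs: 7.

7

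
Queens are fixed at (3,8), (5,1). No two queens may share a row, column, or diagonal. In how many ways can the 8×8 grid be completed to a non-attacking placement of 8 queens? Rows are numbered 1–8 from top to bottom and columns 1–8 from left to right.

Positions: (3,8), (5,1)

4

Branch on row 1: col 2 → 1; col 3 → 1; col 4 → 2; col 7 → 0.
Sum: 1 + 1 + 2 + 0 = 4.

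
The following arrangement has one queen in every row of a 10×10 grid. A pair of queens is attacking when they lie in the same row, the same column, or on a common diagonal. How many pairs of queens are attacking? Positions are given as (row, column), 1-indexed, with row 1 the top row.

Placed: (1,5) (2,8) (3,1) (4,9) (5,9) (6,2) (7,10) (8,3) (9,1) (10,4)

Same column: (3,1)–(9,1) (column 1); (4,9)–(5,9) (column 9).
Same diagonal: (1,5)–(5,9) (|1−5| = |5−9| = 4); (2,8)–(9,1) (|2−9| = |8−1| = 7); (5,9)–(10,4) (|5−10| = |9−4| = 5).
Total attacking pairs: 5.

5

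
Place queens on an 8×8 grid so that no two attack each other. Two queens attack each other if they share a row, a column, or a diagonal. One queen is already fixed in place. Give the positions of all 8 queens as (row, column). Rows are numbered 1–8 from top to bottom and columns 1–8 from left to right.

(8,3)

(1,2) (2,7) (3,5) (4,8) (5,1) (6,4) (7,6) (8,3)

Row 1: attacked by (8,3)→{3}. Safe: 1, 2, 4, 5, 6, 7, 8. Place at column 2.
Row 2: attacked by (1,2)→{1,2,3}; (8,3)→{3}. Safe: 4, 5, 6, 7, 8. Place at column 7.
Row 3: attacked by (1,2)→{2,4}; (2,7)→{6,7,8}; (8,3)→{3,8}. Safe: 1, 5. Place at column 5.
Row 4: attacked by (1,2)→{2,5}; (2,7)→{5,7}; (3,5)→{4,5,6}; (8,3)→{3,7}. Safe: 1, 8. Place at column 8.
Row 5: attacked by (1,2)→{2,6}; (2,7)→{4,7}; (3,5)→{3,5,7}; (4,8)→{7,8}; (8,3)→{3,6}. Safe: 1. Place at column 1.
Row 6: attacked by (1,2)→{2,7}; (2,7)→{3,7}; (3,5)→{2,5,8}; (4,8)→{6,8}; (5,1)→{1,2}; (8,3)→{1,3,5}. Safe: 4. Place at column 4.
Row 7: attacked by (1,2)→{2,8}; (2,7)→{2,7}; (3,5)→{1,5}; (4,8)→{5,8}; (5,1)→{1,3}; (6,4)→{3,4,5}; (8,3)→{2,3,4}. Safe: 6. Place at column 6.
Columns [2, 7, 5, 8, 1, 4, 6, 3], r−c [-1, -5, -2, -4, 4, 2, 1, 5], r+c [3, 9, 8, 12, 6, 10, 13, 11] are all distinct, so no two queens attack.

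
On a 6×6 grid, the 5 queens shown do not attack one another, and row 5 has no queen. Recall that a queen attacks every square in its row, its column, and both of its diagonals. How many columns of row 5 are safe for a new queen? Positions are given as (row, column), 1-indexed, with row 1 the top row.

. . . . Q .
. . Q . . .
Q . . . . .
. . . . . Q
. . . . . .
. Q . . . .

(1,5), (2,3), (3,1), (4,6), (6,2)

(1,5) attacks row 5 at column 5 and diagonals 1.
(2,3) attacks row 5 at column 3 and diagonals 6.
(3,1) attacks row 5 at column 1 and diagonals 3.
(4,6) attacks row 5 at column 6 and diagonals 5.
(6,2) attacks row 5 at column 2 and diagonals 1, 3.
Attacked columns: {1, 2, 3, 5, 6}. Safe: {4}.

1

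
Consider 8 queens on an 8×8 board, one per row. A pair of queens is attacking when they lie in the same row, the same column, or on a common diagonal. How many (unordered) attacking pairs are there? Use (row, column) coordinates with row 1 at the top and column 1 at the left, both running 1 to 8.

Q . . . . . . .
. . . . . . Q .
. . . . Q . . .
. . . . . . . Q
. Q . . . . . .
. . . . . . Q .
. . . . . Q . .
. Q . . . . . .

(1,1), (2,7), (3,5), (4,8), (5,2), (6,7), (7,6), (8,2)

Same column: (2,7)–(6,7) (column 7); (5,2)–(8,2) (column 2).
Same diagonal: (6,7)–(7,6) (|6−7| = |7−6| = 1).
Total attacking pairs: 3.

3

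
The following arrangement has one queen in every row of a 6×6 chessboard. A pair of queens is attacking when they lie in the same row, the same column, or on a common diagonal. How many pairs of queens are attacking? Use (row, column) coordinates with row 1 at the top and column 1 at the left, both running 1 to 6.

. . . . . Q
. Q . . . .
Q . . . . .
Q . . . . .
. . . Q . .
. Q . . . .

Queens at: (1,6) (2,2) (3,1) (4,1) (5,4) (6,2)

3

Same column: (2,2)–(6,2) (column 2); (3,1)–(4,1) (column 1).
Same diagonal: (2,2)–(3,1) (|2−3| = |2−1| = 1).
Total attacking pairs: 3.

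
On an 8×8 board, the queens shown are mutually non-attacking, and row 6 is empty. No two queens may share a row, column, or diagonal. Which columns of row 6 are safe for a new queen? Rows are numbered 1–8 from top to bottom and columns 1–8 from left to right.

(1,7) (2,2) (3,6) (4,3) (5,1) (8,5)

columns 4, 8

(1,7) attacks row 6 at column 7 and diagonals 2.
(2,2) attacks row 6 at column 2 and diagonals 6.
(3,6) attacks row 6 at column 6 and diagonals 3.
(4,3) attacks row 6 at column 3 and diagonals 1, 5.
(5,1) attacks row 6 at column 1 and diagonals 2.
(8,5) attacks row 6 at column 5 and diagonals 3, 7.
Attacked columns: {1, 2, 3, 5, 6, 7}. Safe: {4, 8}.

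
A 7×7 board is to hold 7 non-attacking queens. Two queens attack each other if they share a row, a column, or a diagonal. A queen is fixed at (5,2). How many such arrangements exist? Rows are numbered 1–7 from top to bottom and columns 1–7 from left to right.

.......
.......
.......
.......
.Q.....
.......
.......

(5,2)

6

Branch on row 1: col 1 → 1; col 3 → 1; col 4 → 2; col 5 → 1; col 7 → 1.
Sum: 1 + 1 + 2 + 1 + 1 = 6.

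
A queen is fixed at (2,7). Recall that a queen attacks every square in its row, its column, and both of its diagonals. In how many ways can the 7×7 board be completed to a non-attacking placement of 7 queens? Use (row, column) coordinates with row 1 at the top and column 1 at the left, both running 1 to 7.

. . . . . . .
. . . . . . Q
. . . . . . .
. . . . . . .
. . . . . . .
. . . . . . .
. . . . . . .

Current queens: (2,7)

Branch on row 1: col 1 → 0; col 2 → 1; col 3 → 2; col 4 → 2; col 5 → 2.
Sum: 0 + 1 + 2 + 2 + 2 = 7.

7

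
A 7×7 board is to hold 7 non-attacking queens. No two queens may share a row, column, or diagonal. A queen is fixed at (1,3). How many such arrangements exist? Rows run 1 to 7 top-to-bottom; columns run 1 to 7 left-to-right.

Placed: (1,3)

Branch on row 2: col 1 → 2; col 5 → 1; col 6 → 1; col 7 → 2.
Sum: 2 + 1 + 1 + 2 = 6.

6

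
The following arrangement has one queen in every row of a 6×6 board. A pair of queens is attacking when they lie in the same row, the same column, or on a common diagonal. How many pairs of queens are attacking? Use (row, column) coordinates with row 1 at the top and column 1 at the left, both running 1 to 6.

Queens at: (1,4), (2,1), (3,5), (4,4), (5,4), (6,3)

6

Same column: (1,4)–(4,4) (column 4); (1,4)–(5,4) (column 4); (4,4)–(5,4) (column 4).
Same diagonal: (2,1)–(5,4) (|2−5| = |1−4| = 3); (3,5)–(4,4) (|3−4| = |5−4| = 1); (5,4)–(6,3) (|5−6| = |4−3| = 1).
Total attacking pairs: 6.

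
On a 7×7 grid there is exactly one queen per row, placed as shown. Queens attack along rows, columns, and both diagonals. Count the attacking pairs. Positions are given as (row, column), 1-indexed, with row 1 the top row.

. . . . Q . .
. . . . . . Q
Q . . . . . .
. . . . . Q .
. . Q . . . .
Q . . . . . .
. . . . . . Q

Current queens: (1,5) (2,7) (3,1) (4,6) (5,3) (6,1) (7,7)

3

Same column: (2,7)–(7,7) (column 7); (3,1)–(6,1) (column 1).
Same diagonal: (3,1)–(5,3) (|3−5| = |1−3| = 2).
Total attacking pairs: 3.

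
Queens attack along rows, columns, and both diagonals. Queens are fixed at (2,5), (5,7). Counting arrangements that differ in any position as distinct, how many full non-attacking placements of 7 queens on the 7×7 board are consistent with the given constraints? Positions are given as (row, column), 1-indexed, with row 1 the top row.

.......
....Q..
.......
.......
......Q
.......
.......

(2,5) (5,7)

2

Branch on row 1: col 1 → 0; col 2 → 2.
Sum: 0 + 2 = 2.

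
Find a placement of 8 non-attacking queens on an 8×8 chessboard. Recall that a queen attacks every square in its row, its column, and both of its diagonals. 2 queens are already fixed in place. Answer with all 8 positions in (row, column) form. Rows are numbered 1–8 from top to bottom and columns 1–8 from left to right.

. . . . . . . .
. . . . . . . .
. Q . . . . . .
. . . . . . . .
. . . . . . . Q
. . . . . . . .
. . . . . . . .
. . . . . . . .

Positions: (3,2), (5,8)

(1,7) (2,4) (3,2) (4,5) (5,8) (6,1) (7,3) (8,6)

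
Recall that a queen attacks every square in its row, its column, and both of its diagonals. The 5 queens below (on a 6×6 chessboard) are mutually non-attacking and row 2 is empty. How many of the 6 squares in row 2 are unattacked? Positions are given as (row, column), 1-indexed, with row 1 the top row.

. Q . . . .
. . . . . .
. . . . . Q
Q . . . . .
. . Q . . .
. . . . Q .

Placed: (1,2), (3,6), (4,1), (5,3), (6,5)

1

(1,2) attacks row 2 at column 2 and diagonals 1, 3.
(3,6) attacks row 2 at column 6 and diagonals 5.
(4,1) attacks row 2 at column 1 and diagonals 3.
(5,3) attacks row 2 at column 3 and diagonals 6.
(6,5) attacks row 2 at column 5 and diagonals 1.
Attacked columns: {1, 2, 3, 5, 6}. Safe: {4}.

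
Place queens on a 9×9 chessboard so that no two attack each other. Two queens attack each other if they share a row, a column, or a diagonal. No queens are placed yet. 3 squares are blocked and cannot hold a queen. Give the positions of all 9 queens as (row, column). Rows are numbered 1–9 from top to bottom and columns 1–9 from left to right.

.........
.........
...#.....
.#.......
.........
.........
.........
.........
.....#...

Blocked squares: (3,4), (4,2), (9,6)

(1,2) (2,9) (3,6) (4,3) (5,5) (6,8) (7,1) (8,4) (9,7)

Row 1: Safe: 1, 2, 3, 4, 5, 6, 7, 8, 9. Place at column 2.
Row 2: attacked by (1,2)→{1,2,3}. Safe: 4, 5, 6, 7, 8, 9. Place at column 9.
Row 3: attacked by (1,2)→{2,4}; (2,9)→{8,9}. Blocked: 4. Safe: 1, 3, 5, 6, 7. Place at column 6.
Row 4: attacked by (1,2)→{2,5}; (2,9)→{7,9}; (3,6)→{5,6,7}. Blocked: 2. Safe: 1, 3, 4, 8. Place at column 3.
Row 5: attacked by (1,2)→{2,6}; (2,9)→{6,9}; (3,6)→{4,6,8}; (4,3)→{2,3,4}. Safe: 1, 5, 7. Place at column 5.
Row 6: attacked by (1,2)→{2,7}; (2,9)→{5,9}; (3,6)→{3,6,9}; (4,3)→{1,3,5}; (5,5)→{4,5,6}. Safe: 8. Place at column 8.
Row 7: attacked by (1,2)→{2,8}; (2,9)→{4,9}; (3,6)→{2,6}; (4,3)→{3,6}; (5,5)→{3,5,7}; (6,8)→{7,8,9}. Safe: 1. Place at column 1.
Row 8: attacked by (1,2)→{2,9}; (2,9)→{3,9}; (3,6)→{1,6}; (4,3)→{3,7}; (5,5)→{2,5,8}; (6,8)→{6,8}; (7,1)→{1,2}. Safe: 4. Place at column 4.
Row 9: attacked by (1,2)→{2}; (2,9)→{2,9}; (3,6)→{6}; (4,3)→{3,8}; (5,5)→{1,5,9}; (6,8)→{5,8}; (7,1)→{1,3}; (8,4)→{3,4,5}. Blocked: 6. Safe: 7. Place at column 7.
Columns [2, 9, 6, 3, 5, 8, 1, 4, 7], r−c [-1, -7, -3, 1, 0, -2, 6, 4, 2], r+c [3, 11, 9, 7, 10, 14, 8, 12, 16] are all distinct, so no two queens attack.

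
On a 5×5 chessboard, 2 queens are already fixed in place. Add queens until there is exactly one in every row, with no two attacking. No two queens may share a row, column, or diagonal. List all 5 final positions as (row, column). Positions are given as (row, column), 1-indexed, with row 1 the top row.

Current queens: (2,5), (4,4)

Row 1: attacked by (2,5)→{4,5}; (4,4)→{1,4}. Safe: 2, 3. Place at column 3.
Row 3: attacked by (1,3)→{1,3,5}; (2,5)→{4,5}; (4,4)→{3,4,5}. Safe: 2. Place at column 2.
Row 5: attacked by (1,3)→{3}; (2,5)→{2,5}; (3,2)→{2,4}; (4,4)→{3,4,5}. Safe: 1. Place at column 1.
Columns [3, 5, 2, 4, 1], r−c [-2, -3, 1, 0, 4], r+c [4, 7, 5, 8, 6] are all distinct, so no two queens attack.

(1,3) (2,5) (3,2) (4,4) (5,1)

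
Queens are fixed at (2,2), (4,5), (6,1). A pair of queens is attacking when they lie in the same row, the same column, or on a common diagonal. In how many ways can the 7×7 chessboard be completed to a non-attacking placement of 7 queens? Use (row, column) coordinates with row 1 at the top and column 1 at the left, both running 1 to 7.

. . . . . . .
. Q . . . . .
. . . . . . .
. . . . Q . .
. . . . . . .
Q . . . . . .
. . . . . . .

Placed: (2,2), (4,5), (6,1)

Branch on row 1: col 4 → 1; col 7 → 0.
Sum: 1 + 0 = 1.

1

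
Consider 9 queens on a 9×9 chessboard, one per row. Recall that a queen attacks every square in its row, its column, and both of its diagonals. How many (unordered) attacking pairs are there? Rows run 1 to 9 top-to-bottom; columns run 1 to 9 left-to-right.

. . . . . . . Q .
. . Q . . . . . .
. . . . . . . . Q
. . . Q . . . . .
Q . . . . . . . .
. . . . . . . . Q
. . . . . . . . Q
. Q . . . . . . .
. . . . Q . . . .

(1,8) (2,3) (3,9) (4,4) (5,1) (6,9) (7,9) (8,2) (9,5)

4

Same column: (3,9)–(6,9) (column 9); (3,9)–(7,9) (column 9); (6,9)–(7,9) (column 9).
Same diagonal: (5,1)–(9,5) (|5−9| = |1−5| = 4).
Total attacking pairs: 4.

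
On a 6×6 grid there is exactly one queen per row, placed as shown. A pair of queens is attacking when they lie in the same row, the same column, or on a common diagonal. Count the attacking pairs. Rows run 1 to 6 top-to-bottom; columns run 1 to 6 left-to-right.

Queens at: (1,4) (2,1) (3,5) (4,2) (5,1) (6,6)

2

Same column: (2,1)–(5,1) (column 1).
Same diagonal: (4,2)–(5,1) (|4−5| = |2−1| = 1).
Total attacking pairs: 2.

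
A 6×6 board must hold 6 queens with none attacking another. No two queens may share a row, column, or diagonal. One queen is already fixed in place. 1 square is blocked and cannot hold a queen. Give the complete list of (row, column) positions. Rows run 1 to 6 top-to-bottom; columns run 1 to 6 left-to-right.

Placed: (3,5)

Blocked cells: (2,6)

(1,4) (2,1) (3,5) (4,2) (5,6) (6,3)

Row 1: attacked by (3,5)→{3,5}. Safe: 1, 2, 4, 6. Place at column 4.
Row 2: attacked by (1,4)→{3,4,5}; (3,5)→{4,5,6}. Blocked: 6. Safe: 1, 2. Place at column 1.
Row 4: attacked by (1,4)→{1,4}; (2,1)→{1,3}; (3,5)→{4,5,6}. Safe: 2. Place at column 2.
Row 5: attacked by (1,4)→{4}; (2,1)→{1,4}; (3,5)→{3,5}; (4,2)→{1,2,3}. Safe: 6. Place at column 6.
Row 6: attacked by (1,4)→{4}; (2,1)→{1,5}; (3,5)→{2,5}; (4,2)→{2,4}; (5,6)→{5,6}. Safe: 3. Place at column 3.
Columns [4, 1, 5, 2, 6, 3], r−c [-3, 1, -2, 2, -1, 3], r+c [5, 3, 8, 6, 11, 9] are all distinct, so no two queens attack.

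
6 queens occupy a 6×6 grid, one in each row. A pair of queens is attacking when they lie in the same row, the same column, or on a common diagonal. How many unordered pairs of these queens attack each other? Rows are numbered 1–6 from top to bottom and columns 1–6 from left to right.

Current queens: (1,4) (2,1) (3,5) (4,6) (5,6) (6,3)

Same column: (4,6)–(5,6) (column 6).
Same diagonal: (3,5)–(4,6) (|3−4| = |5−6| = 1).
Total attacking pairs: 2.

2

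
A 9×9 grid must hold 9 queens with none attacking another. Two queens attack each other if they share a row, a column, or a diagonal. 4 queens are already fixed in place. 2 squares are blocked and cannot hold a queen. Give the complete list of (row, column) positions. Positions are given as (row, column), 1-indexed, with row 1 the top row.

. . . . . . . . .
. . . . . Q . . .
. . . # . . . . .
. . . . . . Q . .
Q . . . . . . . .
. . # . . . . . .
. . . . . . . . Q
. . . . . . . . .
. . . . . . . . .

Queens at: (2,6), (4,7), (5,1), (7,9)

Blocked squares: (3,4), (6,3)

Row 1: attacked by (2,6)→{5,6,7}; (4,7)→{4,7}; (5,1)→{1,5}; (7,9)→{3,9}. Safe: 2, 8. Place at column 8.
Row 3: attacked by (1,8)→{6,8}; (2,6)→{5,6,7}; (4,7)→{6,7,8}; (5,1)→{1,3}; (7,9)→{5,9}. Blocked: 4. Safe: 2. Place at column 2.
Row 6: attacked by (1,8)→{3,8}; (2,6)→{2,6}; (3,2)→{2,5}; (4,7)→{5,7,9}; (5,1)→{1,2}; (7,9)→{8,9}. Blocked: 3. Safe: 4. Place at column 4.
Row 8: attacked by (1,8)→{1,8}; (2,6)→{6}; (3,2)→{2,7}; (4,7)→{3,7}; (5,1)→{1,4}; (6,4)→{2,4,6}; (7,9)→{8,9}. Safe: 5. Place at column 5.
Row 9: attacked by (1,8)→{8}; (2,6)→{6}; (3,2)→{2,8}; (4,7)→{2,7}; (5,1)→{1,5}; (6,4)→{1,4,7}; (7,9)→{7,9}; (8,5)→{4,5,6}. Safe: 3. Place at column 3.
Columns [8, 6, 2, 7, 1, 4, 9, 5, 3], r−c [-7, -4, 1, -3, 4, 2, -2, 3, 6], r+c [9, 8, 5, 11, 6, 10, 16, 13, 12] are all distinct, so no two queens attack.

(1,8) (2,6) (3,2) (4,7) (5,1) (6,4) (7,9) (8,5) (9,3)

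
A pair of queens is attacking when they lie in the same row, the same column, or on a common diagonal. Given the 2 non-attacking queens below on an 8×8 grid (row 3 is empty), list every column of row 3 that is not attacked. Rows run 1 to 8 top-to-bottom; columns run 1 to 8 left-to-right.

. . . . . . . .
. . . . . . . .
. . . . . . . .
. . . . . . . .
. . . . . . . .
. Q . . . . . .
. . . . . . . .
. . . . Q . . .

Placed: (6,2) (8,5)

(6,2) attacks row 3 at column 2 and diagonals 5.
(8,5) attacks row 3 at column 5.
Attacked columns: {2, 5}. Safe: {1, 3, 4, 6, 7, 8}.

columns 1, 3, 4, 6, 7, 8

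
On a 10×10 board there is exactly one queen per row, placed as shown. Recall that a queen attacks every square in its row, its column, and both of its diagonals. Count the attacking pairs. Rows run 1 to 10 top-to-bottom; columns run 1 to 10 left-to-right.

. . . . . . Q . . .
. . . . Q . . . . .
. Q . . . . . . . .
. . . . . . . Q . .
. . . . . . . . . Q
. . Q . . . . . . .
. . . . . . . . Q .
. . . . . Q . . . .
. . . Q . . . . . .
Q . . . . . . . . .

0

All columns are distinct and no two queens satisfy |Δrow| = |Δcol|, so no pair attacks.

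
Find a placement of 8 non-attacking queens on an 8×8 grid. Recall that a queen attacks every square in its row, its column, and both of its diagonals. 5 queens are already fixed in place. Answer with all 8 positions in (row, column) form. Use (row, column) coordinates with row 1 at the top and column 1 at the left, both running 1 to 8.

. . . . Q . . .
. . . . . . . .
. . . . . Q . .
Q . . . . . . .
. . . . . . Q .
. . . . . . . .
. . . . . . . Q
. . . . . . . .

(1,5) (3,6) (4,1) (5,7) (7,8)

Row 2: attacked by (1,5)→{4,5,6}; (3,6)→{5,6,7}; (4,1)→{1,3}; (5,7)→{4,7}; (7,8)→{3,8}. Safe: 2. Place at column 2.
Row 6: attacked by (1,5)→{5}; (2,2)→{2,6}; (3,6)→{3,6}; (4,1)→{1,3}; (5,7)→{6,7,8}; (7,8)→{7,8}. Safe: 4. Place at column 4.
Row 8: attacked by (1,5)→{5}; (2,2)→{2,8}; (3,6)→{1,6}; (4,1)→{1,5}; (5,7)→{4,7}; (6,4)→{2,4,6}; (7,8)→{7,8}. Safe: 3. Place at column 3.
Columns [5, 2, 6, 1, 7, 4, 8, 3], r−c [-4, 0, -3, 3, -2, 2, -1, 5], r+c [6, 4, 9, 5, 12, 10, 15, 11] are all distinct, so no two queens attack.

(1,5) (2,2) (3,6) (4,1) (5,7) (6,4) (7,8) (8,3)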